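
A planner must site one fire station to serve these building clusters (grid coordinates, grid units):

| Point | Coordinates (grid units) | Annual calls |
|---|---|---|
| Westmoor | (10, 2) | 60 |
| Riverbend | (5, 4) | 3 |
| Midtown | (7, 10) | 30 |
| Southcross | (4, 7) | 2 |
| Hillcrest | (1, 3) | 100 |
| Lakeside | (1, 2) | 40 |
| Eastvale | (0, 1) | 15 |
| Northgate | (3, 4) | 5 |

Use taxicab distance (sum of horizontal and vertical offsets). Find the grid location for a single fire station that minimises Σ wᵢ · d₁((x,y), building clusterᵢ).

Manhattan distance separates: Σwᵢ(|x−xᵢ|+|y−yᵢ|) = Σwᵢ|x−xᵢ| + Σwᵢ|y−yᵢ|, so x and y are optimised independently as 1-D weighted medians.
Total weight W = 255; half = 127.5.
x-coordinate, sorted with cumulative weight:
  x=0 (Eastvale, w=15) cum 15
  x=1 (Hillcrest, w=100) cum 115
  x=1 (Lakeside, w=40) cum 155  ← median
  x=3 (Northgate, w=5) cum 160
  x=4 (Southcross, w=2) cum 162
  x=5 (Riverbend, w=3) cum 165
  x=7 (Midtown, w=30) cum 195
  x=10 (Westmoor, w=60) cum 255
⇒ x* = 1
y-coordinate, sorted with cumulative weight:
  y=1 (Eastvale, w=15) cum 15
  y=2 (Westmoor, w=60) cum 75
  y=2 (Lakeside, w=40) cum 115
  y=3 (Hillcrest, w=100) cum 215  ← median
  y=4 (Riverbend, w=3) cum 218
  y=4 (Northgate, w=5) cum 223
  y=7 (Southcross, w=2) cum 225
  y=10 (Midtown, w=30) cum 255
⇒ y* = 3

(1, 3)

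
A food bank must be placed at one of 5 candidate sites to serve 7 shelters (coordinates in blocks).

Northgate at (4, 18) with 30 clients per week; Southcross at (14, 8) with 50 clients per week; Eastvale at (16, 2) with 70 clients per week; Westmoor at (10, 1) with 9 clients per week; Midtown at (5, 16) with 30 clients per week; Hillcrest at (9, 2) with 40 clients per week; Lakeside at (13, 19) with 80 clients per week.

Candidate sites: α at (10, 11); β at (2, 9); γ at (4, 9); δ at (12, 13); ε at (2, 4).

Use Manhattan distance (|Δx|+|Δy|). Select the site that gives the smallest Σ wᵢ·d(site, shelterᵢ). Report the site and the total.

Total weighted distance at each candidate:
  α (10, 11): total = 3460
  β (2, 9): total = 5134
  γ (4, 9): total = 4516
  δ (12, 13): total = 3336
  ε (2, 4): total = 5389
Minimum is at δ with total 3336 blocks.

δ, total 3336 blocks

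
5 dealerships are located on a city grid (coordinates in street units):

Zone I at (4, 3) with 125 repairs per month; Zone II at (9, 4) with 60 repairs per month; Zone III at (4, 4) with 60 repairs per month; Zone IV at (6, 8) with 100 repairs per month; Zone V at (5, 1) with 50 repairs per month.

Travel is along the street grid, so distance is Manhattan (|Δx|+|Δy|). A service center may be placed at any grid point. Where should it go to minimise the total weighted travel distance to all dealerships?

(5, 4)

Manhattan distance separates: Σwᵢ(|x−xᵢ|+|y−yᵢ|) = Σwᵢ|x−xᵢ| + Σwᵢ|y−yᵢ|, so x and y are optimised independently as 1-D weighted medians.
Total weight W = 395; half = 197.5.
x-coordinate, sorted with cumulative weight:
  x=4 (Zone I, w=125) cum 125
  x=4 (Zone III, w=60) cum 185
  x=5 (Zone V, w=50) cum 235  ← median
  x=6 (Zone IV, w=100) cum 335
  x=9 (Zone II, w=60) cum 395
⇒ x* = 5
y-coordinate, sorted with cumulative weight:
  y=1 (Zone V, w=50) cum 50
  y=3 (Zone I, w=125) cum 175
  y=4 (Zone II, w=60) cum 235  ← median
  y=4 (Zone III, w=60) cum 295
  y=8 (Zone IV, w=100) cum 395
⇒ y* = 4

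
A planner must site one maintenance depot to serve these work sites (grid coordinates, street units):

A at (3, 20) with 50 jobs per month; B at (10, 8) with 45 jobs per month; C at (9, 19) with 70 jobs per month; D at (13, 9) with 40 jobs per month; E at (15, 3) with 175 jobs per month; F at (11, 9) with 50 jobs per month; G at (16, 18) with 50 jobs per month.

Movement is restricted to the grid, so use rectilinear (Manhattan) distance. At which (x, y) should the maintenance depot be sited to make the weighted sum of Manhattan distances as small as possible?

(13, 9)

Manhattan distance separates: Σwᵢ(|x−xᵢ|+|y−yᵢ|) = Σwᵢ|x−xᵢ| + Σwᵢ|y−yᵢ|, so x and y are optimised independently as 1-D weighted medians.
Total weight W = 480; half = 240.
x-coordinate, sorted with cumulative weight:
  x=3 (A, w=50) cum 50
  x=9 (C, w=70) cum 120
  x=10 (B, w=45) cum 165
  x=11 (F, w=50) cum 215
  x=13 (D, w=40) cum 255  ← median
  x=15 (E, w=175) cum 430
  x=16 (G, w=50) cum 480
⇒ x* = 13
y-coordinate, sorted with cumulative weight:
  y=3 (E, w=175) cum 175
  y=8 (B, w=45) cum 220
  y=9 (D, w=40) cum 260  ← median
  y=9 (F, w=50) cum 310
  y=18 (G, w=50) cum 360
  y=19 (C, w=70) cum 430
  y=20 (A, w=50) cum 480
⇒ y* = 9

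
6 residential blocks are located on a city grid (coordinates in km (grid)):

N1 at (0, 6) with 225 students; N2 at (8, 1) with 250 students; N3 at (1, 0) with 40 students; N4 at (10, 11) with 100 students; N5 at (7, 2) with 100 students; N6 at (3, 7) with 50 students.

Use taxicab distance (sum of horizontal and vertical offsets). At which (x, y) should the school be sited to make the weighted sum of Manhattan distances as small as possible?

Manhattan distance separates: Σwᵢ(|x−xᵢ|+|y−yᵢ|) = Σwᵢ|x−xᵢ| + Σwᵢ|y−yᵢ|, so x and y are optimised independently as 1-D weighted medians.
Total weight W = 765; half = 382.5.
x-coordinate, sorted with cumulative weight:
  x=0 (N1, w=225) cum 225
  x=1 (N3, w=40) cum 265
  x=3 (N6, w=50) cum 315
  x=7 (N5, w=100) cum 415  ← median
  x=8 (N2, w=250) cum 665
  x=10 (N4, w=100) cum 765
⇒ x* = 7
y-coordinate, sorted with cumulative weight:
  y=0 (N3, w=40) cum 40
  y=1 (N2, w=250) cum 290
  y=2 (N5, w=100) cum 390  ← median
  y=6 (N1, w=225) cum 615
  y=7 (N6, w=50) cum 665
  y=11 (N4, w=100) cum 765
⇒ y* = 2

(7, 2)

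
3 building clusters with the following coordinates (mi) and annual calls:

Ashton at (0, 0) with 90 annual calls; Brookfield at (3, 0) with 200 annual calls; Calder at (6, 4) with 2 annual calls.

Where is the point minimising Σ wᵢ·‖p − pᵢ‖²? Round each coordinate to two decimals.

(2.10, 0.03)

The minimiser of Σwᵢ‖p−pᵢ‖² is the weighted centroid p* = (Σwᵢpᵢ)/(Σwᵢ).
Σwᵢ = 292.
Σwᵢxᵢ = 90·0 + 200·3 + 2·6 = 612.
Σwᵢyᵢ = 90·0 + 200·0 + 2·4 = 8.
x* = 612/292 = 2.10, y* = 8/292 = 0.03.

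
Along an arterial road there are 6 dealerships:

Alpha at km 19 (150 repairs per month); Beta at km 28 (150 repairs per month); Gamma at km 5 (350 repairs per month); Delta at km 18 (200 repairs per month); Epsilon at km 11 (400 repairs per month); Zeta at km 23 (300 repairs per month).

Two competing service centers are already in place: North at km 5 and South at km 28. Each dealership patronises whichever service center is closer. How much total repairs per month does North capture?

The indifferent point is the midpoint (5+28)/2 = 16.5; dealerships left of it (closer to North at 5) go to North, those right go to South.
  Gamma at 5 (w=350) → North
  Epsilon at 11 (w=400) → North
  Delta at 18 (w=200) → South
  Alpha at 19 (w=150) → South
  Zeta at 23 (w=300) → South
  Beta at 28 (w=150) → South
North captures 750; South captures 800.

750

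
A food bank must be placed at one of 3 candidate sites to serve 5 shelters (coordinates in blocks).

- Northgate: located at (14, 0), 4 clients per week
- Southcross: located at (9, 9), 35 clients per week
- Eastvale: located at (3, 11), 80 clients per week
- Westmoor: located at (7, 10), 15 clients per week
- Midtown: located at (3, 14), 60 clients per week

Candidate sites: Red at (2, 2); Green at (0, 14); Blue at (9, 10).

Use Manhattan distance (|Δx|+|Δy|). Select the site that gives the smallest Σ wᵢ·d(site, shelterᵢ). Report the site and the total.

Blue, total 1285 blocks

Total weighted distance at each candidate:
  Red (2, 2): total = 2321
  Green (0, 14): total = 1427
  Blue (9, 10): total = 1285
Minimum is at Blue with total 1285 blocks.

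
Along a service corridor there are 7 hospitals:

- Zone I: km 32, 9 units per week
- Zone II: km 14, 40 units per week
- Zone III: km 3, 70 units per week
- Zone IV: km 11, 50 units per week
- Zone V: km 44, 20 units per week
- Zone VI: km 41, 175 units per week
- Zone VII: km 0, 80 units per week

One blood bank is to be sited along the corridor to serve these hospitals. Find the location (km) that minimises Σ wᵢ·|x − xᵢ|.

For a sum of weighted absolute distances on a line, the optimum is the weighted median (not the mean). Total weight W = 444; half-weight = 222.
Sort by position and accumulate weight:
  km 0 (Zone VII, w=80) → cum 80
  km 3 (Zone III, w=70) → cum 150
  km 11 (Zone IV, w=50) → cum 200
  km 14 (Zone II, w=40) → cum 240  ≥ 222 → median here
  km 32 (Zone I, w=9) → cum 249
  km 41 (Zone VI, w=175) → cum 424
  km 44 (Zone V, w=20) → cum 444
Optimal location: km 14.

x = 14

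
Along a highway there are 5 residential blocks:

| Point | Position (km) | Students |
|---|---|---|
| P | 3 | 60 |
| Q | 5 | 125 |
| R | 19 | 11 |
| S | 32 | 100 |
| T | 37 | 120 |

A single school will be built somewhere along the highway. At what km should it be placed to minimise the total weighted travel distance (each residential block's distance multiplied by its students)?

For a sum of weighted absolute distances on a line, the optimum is the weighted median (not the mean). Total weight W = 416; half-weight = 208.
Sort by position and accumulate weight:
  km 3 (P, w=60) → cum 60
  km 5 (Q, w=125) → cum 185
  km 19 (R, w=11) → cum 196
  km 32 (S, w=100) → cum 296  ≥ 208 → median here
  km 37 (T, w=120) → cum 416
Optimal location: km 32.

x = 32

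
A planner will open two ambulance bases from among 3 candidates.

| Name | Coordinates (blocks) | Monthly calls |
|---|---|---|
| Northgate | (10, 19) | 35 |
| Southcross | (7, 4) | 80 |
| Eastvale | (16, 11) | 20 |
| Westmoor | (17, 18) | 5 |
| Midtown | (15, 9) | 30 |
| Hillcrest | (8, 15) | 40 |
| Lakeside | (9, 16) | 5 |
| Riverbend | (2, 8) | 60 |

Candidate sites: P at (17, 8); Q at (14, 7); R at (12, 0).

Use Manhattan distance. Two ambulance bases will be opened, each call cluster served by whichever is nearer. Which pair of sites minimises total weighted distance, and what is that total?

Evaluate every pair (each demand assigned to the nearer of the two):
  {Q, R}: total = 2970
  {P, Q}: total = 2990
  {P, R}: total = 3190
Best pair: {Q, R} with total 2970.

{Q, R}, total 2970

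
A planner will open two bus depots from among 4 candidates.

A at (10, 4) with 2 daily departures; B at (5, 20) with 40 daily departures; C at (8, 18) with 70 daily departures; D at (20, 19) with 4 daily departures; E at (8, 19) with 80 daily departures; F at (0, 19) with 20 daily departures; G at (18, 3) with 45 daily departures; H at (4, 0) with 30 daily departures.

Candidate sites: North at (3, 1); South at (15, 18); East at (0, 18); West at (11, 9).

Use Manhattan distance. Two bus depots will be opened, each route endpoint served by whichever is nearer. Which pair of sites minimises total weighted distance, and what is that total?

{North, East}, total 2509

Evaluate every pair (each demand assigned to the nearer of the two):
  {North, East}: total = 2509
  {East, West}: total = 2733
  {North, South}: total = 2799
  {South, East}: total = 2962
  {South, West}: total = 3031
  {North, West}: total = 3713
Best pair: {North, East} with total 2509.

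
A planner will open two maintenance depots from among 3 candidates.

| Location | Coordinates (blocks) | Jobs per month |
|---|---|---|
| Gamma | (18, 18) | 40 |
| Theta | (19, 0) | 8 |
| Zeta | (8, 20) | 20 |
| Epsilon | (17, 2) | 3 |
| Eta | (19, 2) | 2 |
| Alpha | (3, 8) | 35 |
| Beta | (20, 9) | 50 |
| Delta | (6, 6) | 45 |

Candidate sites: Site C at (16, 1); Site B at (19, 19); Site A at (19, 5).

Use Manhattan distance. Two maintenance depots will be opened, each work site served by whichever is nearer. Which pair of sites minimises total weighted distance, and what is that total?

{Site B, Site A}, total 1926

Evaluate every pair (each demand assigned to the nearer of the two):
  {Site B, Site A}: total = 1926
  {Site C, Site B}: total = 2291
  {Site C, Site A}: total = 2669
Best pair: {Site B, Site A} with total 1926.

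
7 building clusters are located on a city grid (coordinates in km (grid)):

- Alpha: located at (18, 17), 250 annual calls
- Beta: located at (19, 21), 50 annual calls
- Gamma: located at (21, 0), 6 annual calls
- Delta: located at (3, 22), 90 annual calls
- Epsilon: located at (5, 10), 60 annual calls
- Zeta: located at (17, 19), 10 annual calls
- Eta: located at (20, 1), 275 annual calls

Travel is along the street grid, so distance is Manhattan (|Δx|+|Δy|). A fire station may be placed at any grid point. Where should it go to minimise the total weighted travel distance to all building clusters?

Manhattan distance separates: Σwᵢ(|x−xᵢ|+|y−yᵢ|) = Σwᵢ|x−xᵢ| + Σwᵢ|y−yᵢ|, so x and y are optimised independently as 1-D weighted medians.
Total weight W = 741; half = 370.5.
x-coordinate, sorted with cumulative weight:
  x=3 (Delta, w=90) cum 90
  x=5 (Epsilon, w=60) cum 150
  x=17 (Zeta, w=10) cum 160
  x=18 (Alpha, w=250) cum 410  ← median
  x=19 (Beta, w=50) cum 460
  x=20 (Eta, w=275) cum 735
  x=21 (Gamma, w=6) cum 741
⇒ x* = 18
y-coordinate, sorted with cumulative weight:
  y=0 (Gamma, w=6) cum 6
  y=1 (Eta, w=275) cum 281
  y=10 (Epsilon, w=60) cum 341
  y=17 (Alpha, w=250) cum 591  ← median
  y=19 (Zeta, w=10) cum 601
  y=21 (Beta, w=50) cum 651
  y=22 (Delta, w=90) cum 741
⇒ y* = 17

(18, 17)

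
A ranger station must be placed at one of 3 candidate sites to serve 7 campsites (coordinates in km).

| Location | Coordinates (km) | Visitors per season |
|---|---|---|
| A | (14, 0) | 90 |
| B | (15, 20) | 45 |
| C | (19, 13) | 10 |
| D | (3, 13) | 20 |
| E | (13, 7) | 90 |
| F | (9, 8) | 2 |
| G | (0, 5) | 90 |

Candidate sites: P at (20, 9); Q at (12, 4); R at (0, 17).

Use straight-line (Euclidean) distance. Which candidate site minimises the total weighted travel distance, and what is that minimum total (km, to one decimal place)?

Total weighted distance at each candidate:
  P (20, 9): total = 4420.7
  Q (12, 4): total = 2882.0
  R (0, 17): total = 5546.1
Minimum is at Q with total 2882.0 km.

Q, total 2882.0 km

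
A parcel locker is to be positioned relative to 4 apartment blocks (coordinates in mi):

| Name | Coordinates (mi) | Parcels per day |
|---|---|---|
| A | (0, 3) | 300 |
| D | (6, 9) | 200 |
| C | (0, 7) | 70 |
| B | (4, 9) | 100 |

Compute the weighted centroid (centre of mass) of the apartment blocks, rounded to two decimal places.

The minimiser of Σwᵢ‖p−pᵢ‖² is the weighted centroid p* = (Σwᵢpᵢ)/(Σwᵢ).
Σwᵢ = 670.
Σwᵢxᵢ = 300·0 + 200·6 + 70·0 + 100·4 = 1600.
Σwᵢyᵢ = 300·3 + 200·9 + 70·7 + 100·9 = 4090.
x* = 1600/670 = 2.39, y* = 4090/670 = 6.10.

(2.39, 6.10)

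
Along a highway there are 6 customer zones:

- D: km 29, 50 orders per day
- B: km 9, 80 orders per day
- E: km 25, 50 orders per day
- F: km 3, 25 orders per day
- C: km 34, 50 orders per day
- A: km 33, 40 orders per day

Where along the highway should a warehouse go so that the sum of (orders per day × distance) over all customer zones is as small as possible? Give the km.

For a sum of weighted absolute distances on a line, the optimum is the weighted median (not the mean). Total weight W = 295; half-weight = 147.5.
Sort by position and accumulate weight:
  km 3 (F, w=25) → cum 25
  km 9 (B, w=80) → cum 105
  km 25 (E, w=50) → cum 155  ≥ 147.5 → median here
  km 29 (D, w=50) → cum 205
  km 33 (A, w=40) → cum 245
  km 34 (C, w=50) → cum 295
Optimal location: km 25.

x = 25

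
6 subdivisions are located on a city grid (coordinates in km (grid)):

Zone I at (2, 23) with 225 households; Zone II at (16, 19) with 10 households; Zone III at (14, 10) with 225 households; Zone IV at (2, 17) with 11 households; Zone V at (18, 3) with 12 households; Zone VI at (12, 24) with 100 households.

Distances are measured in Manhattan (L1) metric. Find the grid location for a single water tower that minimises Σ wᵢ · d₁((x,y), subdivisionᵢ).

(12, 23)

Manhattan distance separates: Σwᵢ(|x−xᵢ|+|y−yᵢ|) = Σwᵢ|x−xᵢ| + Σwᵢ|y−yᵢ|, so x and y are optimised independently as 1-D weighted medians.
Total weight W = 583; half = 291.5.
x-coordinate, sorted with cumulative weight:
  x=2 (Zone I, w=225) cum 225
  x=2 (Zone IV, w=11) cum 236
  x=12 (Zone VI, w=100) cum 336  ← median
  x=14 (Zone III, w=225) cum 561
  x=16 (Zone II, w=10) cum 571
  x=18 (Zone V, w=12) cum 583
⇒ x* = 12
y-coordinate, sorted with cumulative weight:
  y=3 (Zone V, w=12) cum 12
  y=10 (Zone III, w=225) cum 237
  y=17 (Zone IV, w=11) cum 248
  y=19 (Zone II, w=10) cum 258
  y=23 (Zone I, w=225) cum 483  ← median
  y=24 (Zone VI, w=100) cum 583
⇒ y* = 23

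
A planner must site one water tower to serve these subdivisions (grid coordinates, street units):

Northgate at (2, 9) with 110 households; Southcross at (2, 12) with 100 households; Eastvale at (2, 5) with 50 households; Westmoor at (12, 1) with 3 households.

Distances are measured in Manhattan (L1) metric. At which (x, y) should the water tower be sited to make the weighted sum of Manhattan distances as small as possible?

Manhattan distance separates: Σwᵢ(|x−xᵢ|+|y−yᵢ|) = Σwᵢ|x−xᵢ| + Σwᵢ|y−yᵢ|, so x and y are optimised independently as 1-D weighted medians.
Total weight W = 263; half = 131.5.
x-coordinate, sorted with cumulative weight:
  x=2 (Northgate, w=110) cum 110
  x=2 (Southcross, w=100) cum 210  ← median
  x=2 (Eastvale, w=50) cum 260
  x=12 (Westmoor, w=3) cum 263
⇒ x* = 2
y-coordinate, sorted with cumulative weight:
  y=1 (Westmoor, w=3) cum 3
  y=5 (Eastvale, w=50) cum 53
  y=9 (Northgate, w=110) cum 163  ← median
  y=12 (Southcross, w=100) cum 263
⇒ y* = 9

(2, 9)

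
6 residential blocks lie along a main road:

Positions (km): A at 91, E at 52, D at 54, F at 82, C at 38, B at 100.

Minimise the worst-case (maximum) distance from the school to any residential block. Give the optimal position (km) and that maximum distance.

location 69, max distance 31

The 1-center on a line is the midpoint of the two extreme points: leftmost at 38, rightmost at 100.
Optimal location = (38 + 100)/2 = 69; maximum distance = (100 − 38)/2 = 31.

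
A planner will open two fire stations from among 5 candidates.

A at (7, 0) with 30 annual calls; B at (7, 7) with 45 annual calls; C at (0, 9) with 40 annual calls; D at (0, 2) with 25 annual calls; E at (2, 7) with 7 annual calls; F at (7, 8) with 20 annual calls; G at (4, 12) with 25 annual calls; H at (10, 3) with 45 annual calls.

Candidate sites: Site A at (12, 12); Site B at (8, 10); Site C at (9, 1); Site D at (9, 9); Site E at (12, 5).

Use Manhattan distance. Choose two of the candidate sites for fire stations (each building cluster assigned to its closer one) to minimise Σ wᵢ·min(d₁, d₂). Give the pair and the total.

{Site B, Site C}, total 1288

Evaluate every pair (each demand assigned to the nearer of the two):
  {Site B, Site C}: total = 1288
  {Site C, Site D}: total = 1338
  {Site B, Site E}: total = 1668
  {Site D, Site E}: total = 1718
  {Site B, Site D}: total = 1858
  {Site A, Site C}: total = 1906
  {Site A, Site D}: total = 1908
  {Site A, Site B}: total = 1948
  {Site C, Site E}: total = 2049
  {Site A, Site E}: total = 2214
Best pair: {Site B, Site C} with total 1288.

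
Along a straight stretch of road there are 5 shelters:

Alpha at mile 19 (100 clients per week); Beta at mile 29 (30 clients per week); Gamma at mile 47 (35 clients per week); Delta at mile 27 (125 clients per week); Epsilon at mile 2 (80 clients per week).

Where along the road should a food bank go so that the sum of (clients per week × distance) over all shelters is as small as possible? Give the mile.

x = 27

For a sum of weighted absolute distances on a line, the optimum is the weighted median (not the mean). Total weight W = 370; half-weight = 185.
Sort by position and accumulate weight:
  mile 2 (Epsilon, w=80) → cum 80
  mile 19 (Alpha, w=100) → cum 180
  mile 27 (Delta, w=125) → cum 305  ≥ 185 → median here
  mile 29 (Beta, w=30) → cum 335
  mile 47 (Gamma, w=35) → cum 370
Optimal location: mile 27.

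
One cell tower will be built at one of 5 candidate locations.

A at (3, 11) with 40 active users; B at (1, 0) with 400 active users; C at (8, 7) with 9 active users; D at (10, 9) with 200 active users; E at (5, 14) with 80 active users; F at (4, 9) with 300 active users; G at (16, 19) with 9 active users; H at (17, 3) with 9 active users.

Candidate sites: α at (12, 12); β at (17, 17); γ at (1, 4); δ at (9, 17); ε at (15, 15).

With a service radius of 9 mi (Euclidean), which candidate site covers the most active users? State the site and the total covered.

Coverage radius r = 9 mi; a point is covered iff (Δx)²+(Δy)² ≤ 9² = 81.
  α (12, 12): covers {C, D, E, F, G} → 598
  β (17, 17): covers {G} → 9
  γ (1, 4): covers {A, B, C, F} → 749
  δ (9, 17): covers {A, D, E, G} → 329
  ε (15, 15): covers {D, G} → 209
Maximum coverage at γ: 749 active users.

γ, covering 749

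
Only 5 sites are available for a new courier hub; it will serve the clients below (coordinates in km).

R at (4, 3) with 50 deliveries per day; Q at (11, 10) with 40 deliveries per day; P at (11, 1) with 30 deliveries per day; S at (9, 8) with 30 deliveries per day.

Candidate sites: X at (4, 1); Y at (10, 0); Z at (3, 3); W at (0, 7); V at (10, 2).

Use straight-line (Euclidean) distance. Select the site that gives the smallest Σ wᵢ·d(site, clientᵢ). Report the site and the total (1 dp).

Total weighted distance at each candidate:
  X (4, 1): total = 1024.1
  Y (10, 0): total = 1021.7
  Z (3, 3): total = 956.9
  W (0, 7): total = 1386.5
  V (10, 2): total = 851.5
Minimum is at V with total 851.5 km.

V, total 851.5 km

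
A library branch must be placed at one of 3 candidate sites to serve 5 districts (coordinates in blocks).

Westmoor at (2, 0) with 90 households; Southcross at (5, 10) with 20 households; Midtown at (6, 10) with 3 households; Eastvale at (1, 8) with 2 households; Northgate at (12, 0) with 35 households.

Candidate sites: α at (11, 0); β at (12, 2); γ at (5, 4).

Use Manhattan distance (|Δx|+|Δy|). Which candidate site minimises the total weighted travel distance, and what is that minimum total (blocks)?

γ, total 1172 blocks

Total weighted distance at each candidate:
  α (11, 0): total = 1246
  β (12, 2): total = 1526
  γ (5, 4): total = 1172
Minimum is at γ with total 1172 blocks.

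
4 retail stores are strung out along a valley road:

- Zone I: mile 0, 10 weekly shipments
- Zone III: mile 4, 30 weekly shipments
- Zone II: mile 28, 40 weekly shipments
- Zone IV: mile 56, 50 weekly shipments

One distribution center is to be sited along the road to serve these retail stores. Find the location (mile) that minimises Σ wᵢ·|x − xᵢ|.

x = 28

For a sum of weighted absolute distances on a line, the optimum is the weighted median (not the mean). Total weight W = 130; half-weight = 65.
Sort by position and accumulate weight:
  mile 0 (Zone I, w=10) → cum 10
  mile 4 (Zone III, w=30) → cum 40
  mile 28 (Zone II, w=40) → cum 80  ≥ 65 → median here
  mile 56 (Zone IV, w=50) → cum 130
Optimal location: mile 28.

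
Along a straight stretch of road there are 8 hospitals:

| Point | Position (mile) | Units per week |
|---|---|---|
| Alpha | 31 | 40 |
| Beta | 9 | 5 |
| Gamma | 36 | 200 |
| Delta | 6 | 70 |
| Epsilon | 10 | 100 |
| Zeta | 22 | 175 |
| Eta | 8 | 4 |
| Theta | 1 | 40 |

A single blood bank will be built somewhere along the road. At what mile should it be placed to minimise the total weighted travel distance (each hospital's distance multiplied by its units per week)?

x = 22

For a sum of weighted absolute distances on a line, the optimum is the weighted median (not the mean). Total weight W = 634; half-weight = 317.
Sort by position and accumulate weight:
  mile 1 (Theta, w=40) → cum 40
  mile 6 (Delta, w=70) → cum 110
  mile 8 (Eta, w=4) → cum 114
  mile 9 (Beta, w=5) → cum 119
  mile 10 (Epsilon, w=100) → cum 219
  mile 22 (Zeta, w=175) → cum 394  ≥ 317 → median here
  mile 31 (Alpha, w=40) → cum 434
  mile 36 (Gamma, w=200) → cum 634
Optimal location: mile 22.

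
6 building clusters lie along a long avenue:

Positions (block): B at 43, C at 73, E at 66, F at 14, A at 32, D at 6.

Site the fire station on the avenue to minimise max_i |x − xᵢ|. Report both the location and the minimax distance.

The 1-center on a line is the midpoint of the two extreme points: leftmost at 6, rightmost at 73.
Optimal location = (6 + 73)/2 = 39.5; maximum distance = (73 − 6)/2 = 33.5.

location 39.5, max distance 33.5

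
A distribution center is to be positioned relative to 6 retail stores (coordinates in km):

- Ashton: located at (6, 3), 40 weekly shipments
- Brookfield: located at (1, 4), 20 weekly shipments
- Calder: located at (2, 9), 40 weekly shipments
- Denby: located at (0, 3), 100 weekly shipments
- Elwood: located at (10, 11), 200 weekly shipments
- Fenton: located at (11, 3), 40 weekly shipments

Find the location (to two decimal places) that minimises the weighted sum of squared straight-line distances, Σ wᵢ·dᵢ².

The minimiser of Σwᵢ‖p−pᵢ‖² is the weighted centroid p* = (Σwᵢpᵢ)/(Σwᵢ).
Σwᵢ = 440.
Σwᵢxᵢ = 40·6 + 20·1 + 40·2 + 100·0 + 200·10 + 40·11 = 2780.
Σwᵢyᵢ = 40·3 + 20·4 + 40·9 + 100·3 + 200·11 + 40·3 = 3180.
x* = 2780/440 = 6.32, y* = 3180/440 = 7.23.

(6.32, 7.23)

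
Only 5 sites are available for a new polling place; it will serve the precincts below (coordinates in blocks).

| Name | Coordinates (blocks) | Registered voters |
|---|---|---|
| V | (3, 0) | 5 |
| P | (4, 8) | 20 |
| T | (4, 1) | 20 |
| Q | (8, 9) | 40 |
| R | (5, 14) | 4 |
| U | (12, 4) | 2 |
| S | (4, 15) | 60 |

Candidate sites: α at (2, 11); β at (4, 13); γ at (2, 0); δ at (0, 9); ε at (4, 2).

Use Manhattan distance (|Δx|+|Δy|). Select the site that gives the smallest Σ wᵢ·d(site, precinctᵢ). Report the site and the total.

Total weighted distance at each candidate:
  α (2, 11): total = 1138
  β (4, 13): total = 892
  γ (2, 0): total = 1981
  δ (0, 9): total = 1394
  ε (4, 2): total = 1447
Minimum is at β with total 892 blocks.

β, total 892 blocks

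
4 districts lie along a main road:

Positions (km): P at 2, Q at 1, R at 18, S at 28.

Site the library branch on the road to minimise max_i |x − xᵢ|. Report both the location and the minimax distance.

The 1-center on a line is the midpoint of the two extreme points: leftmost at 1, rightmost at 28.
Optimal location = (1 + 28)/2 = 14.5; maximum distance = (28 − 1)/2 = 13.5.

location 14.5, max distance 13.5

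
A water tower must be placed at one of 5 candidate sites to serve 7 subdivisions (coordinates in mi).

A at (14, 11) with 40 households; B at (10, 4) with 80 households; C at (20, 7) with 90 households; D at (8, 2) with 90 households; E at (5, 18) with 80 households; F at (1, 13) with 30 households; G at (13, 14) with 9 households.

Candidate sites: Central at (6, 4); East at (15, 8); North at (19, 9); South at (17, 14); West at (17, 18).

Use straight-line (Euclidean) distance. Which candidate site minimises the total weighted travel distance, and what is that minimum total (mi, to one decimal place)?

East, total 3561.7 mi

Total weighted distance at each candidate:
  Central (6, 4): total = 3829.9
  East (15, 8): total = 3561.7
  North (19, 9): total = 4368.7
  South (17, 14): total = 4710.5
  West (17, 18): total = 5749.0
Minimum is at East with total 3561.7 mi.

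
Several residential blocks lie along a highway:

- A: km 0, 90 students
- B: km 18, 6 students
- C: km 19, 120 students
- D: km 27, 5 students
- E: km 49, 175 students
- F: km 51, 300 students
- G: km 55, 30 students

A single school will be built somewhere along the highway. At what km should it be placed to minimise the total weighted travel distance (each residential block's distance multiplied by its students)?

For a sum of weighted absolute distances on a line, the optimum is the weighted median (not the mean). Total weight W = 726; half-weight = 363.
Sort by position and accumulate weight:
  km 0 (A, w=90) → cum 90
  km 18 (B, w=6) → cum 96
  km 19 (C, w=120) → cum 216
  km 27 (D, w=5) → cum 221
  km 49 (E, w=175) → cum 396  ≥ 363 → median here
  km 51 (F, w=300) → cum 696
  km 55 (G, w=30) → cum 726
Optimal location: km 49.

x = 49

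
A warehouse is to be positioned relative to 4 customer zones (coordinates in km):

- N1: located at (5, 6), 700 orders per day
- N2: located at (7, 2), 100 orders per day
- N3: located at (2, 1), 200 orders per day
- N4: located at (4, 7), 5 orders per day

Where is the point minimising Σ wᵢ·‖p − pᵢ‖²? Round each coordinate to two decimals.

(4.60, 4.61)

The minimiser of Σwᵢ‖p−pᵢ‖² is the weighted centroid p* = (Σwᵢpᵢ)/(Σwᵢ).
Σwᵢ = 1005.
Σwᵢxᵢ = 700·5 + 100·7 + 200·2 + 5·4 = 4620.
Σwᵢyᵢ = 700·6 + 100·2 + 200·1 + 5·7 = 4635.
x* = 4620/1005 = 4.60, y* = 4635/1005 = 4.61.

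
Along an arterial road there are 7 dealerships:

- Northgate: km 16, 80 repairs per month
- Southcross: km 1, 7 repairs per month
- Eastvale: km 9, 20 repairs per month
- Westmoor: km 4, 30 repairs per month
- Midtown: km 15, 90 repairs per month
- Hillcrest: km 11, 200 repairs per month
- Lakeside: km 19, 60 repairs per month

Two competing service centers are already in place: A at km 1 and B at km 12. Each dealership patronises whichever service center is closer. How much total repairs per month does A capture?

37

The indifferent point is the midpoint (1+12)/2 = 6.5; dealerships left of it (closer to A at 1) go to A, those right go to B.
  Southcross at 1 (w=7) → A
  Westmoor at 4 (w=30) → A
  Eastvale at 9 (w=20) → B
  Hillcrest at 11 (w=200) → B
  Midtown at 15 (w=90) → B
  Northgate at 16 (w=80) → B
  Lakeside at 19 (w=60) → B
A captures 37; B captures 450.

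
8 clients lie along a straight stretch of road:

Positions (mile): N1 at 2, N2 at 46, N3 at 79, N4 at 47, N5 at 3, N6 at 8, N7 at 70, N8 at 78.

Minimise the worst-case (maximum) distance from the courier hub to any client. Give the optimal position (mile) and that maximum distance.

The 1-center on a line is the midpoint of the two extreme points: leftmost at 2, rightmost at 79.
Optimal location = (2 + 79)/2 = 40.5; maximum distance = (79 − 2)/2 = 38.5.

location 40.5, max distance 38.5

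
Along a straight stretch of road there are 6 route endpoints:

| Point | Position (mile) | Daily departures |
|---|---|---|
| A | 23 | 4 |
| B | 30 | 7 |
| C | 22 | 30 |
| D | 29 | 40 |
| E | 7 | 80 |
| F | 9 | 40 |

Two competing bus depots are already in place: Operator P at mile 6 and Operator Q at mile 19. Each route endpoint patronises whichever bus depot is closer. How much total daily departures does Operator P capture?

The indifferent point is the midpoint (6+19)/2 = 12.5; route endpoints left of it (closer to Operator P at 6) go to Operator P, those right go to Operator Q.
  E at 7 (w=80) → Operator P
  F at 9 (w=40) → Operator P
  C at 22 (w=30) → Operator Q
  A at 23 (w=4) → Operator Q
  D at 29 (w=40) → Operator Q
  B at 30 (w=7) → Operator Q
Operator P captures 120; Operator Q captures 81.

120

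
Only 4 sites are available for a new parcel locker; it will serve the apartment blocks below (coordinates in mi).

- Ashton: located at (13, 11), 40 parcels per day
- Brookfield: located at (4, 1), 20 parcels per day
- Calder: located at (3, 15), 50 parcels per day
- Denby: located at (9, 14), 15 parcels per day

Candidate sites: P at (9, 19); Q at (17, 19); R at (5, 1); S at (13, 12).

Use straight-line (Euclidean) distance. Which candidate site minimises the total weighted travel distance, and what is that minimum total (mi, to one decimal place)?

S, total 913.4 mi

Total weighted distance at each candidate:
  P (9, 19): total = 1167.0
  Q (17, 19): total = 1671.4
  R (5, 1): total = 1443.4
  S (13, 12): total = 913.4
Minimum is at S with total 913.4 mi.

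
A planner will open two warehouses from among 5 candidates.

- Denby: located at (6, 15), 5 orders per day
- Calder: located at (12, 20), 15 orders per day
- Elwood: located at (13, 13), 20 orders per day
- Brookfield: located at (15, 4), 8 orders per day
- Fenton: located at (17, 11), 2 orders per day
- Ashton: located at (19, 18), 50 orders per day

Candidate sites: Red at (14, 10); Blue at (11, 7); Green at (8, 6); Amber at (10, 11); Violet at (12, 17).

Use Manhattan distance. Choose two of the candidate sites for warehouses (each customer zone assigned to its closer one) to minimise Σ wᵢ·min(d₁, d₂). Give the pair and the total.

{Red, Violet}, total 629

Evaluate every pair (each demand assigned to the nearer of the two):
  {Red, Violet}: total = 629
  {Blue, Violet}: total = 661
  {Green, Violet}: total = 679
  {Amber, Violet}: total = 695
  {Red, Amber}: total = 999
  {Red, Green}: total = 1029
  {Red, Blue}: total = 1039
  {Blue, Amber}: total = 1175
  {Green, Amber}: total = 1191
  {Blue, Green}: total = 1451
Best pair: {Red, Violet} with total 629.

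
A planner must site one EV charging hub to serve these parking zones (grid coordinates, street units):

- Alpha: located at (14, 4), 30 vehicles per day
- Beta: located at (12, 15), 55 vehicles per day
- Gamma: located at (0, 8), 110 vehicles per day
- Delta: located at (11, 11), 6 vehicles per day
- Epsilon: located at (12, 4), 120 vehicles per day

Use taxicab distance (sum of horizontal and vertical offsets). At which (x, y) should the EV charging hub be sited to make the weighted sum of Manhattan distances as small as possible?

Manhattan distance separates: Σwᵢ(|x−xᵢ|+|y−yᵢ|) = Σwᵢ|x−xᵢ| + Σwᵢ|y−yᵢ|, so x and y are optimised independently as 1-D weighted medians.
Total weight W = 321; half = 160.5.
x-coordinate, sorted with cumulative weight:
  x=0 (Gamma, w=110) cum 110
  x=11 (Delta, w=6) cum 116
  x=12 (Beta, w=55) cum 171  ← median
  x=12 (Epsilon, w=120) cum 291
  x=14 (Alpha, w=30) cum 321
⇒ x* = 12
y-coordinate, sorted with cumulative weight:
  y=4 (Alpha, w=30) cum 30
  y=4 (Epsilon, w=120) cum 150
  y=8 (Gamma, w=110) cum 260  ← median
  y=11 (Delta, w=6) cum 266
  y=15 (Beta, w=55) cum 321
⇒ y* = 8

(12, 8)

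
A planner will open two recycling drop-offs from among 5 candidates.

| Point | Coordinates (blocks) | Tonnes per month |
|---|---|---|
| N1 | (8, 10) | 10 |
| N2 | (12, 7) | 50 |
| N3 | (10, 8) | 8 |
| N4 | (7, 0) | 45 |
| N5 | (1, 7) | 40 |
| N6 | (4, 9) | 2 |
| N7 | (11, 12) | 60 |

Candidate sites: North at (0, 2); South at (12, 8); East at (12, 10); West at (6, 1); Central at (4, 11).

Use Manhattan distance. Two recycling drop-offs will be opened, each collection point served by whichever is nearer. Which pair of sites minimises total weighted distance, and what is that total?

Evaluate every pair (each demand assigned to the nearer of the two):
  {East, West}: total = 950
  {South, West}: total = 974
  {North, East}: total = 1065
  {North, South}: total = 1089
  {South, Central}: total = 1285
  {East, Central}: total = 1316
  {South, East}: total = 1369
  {West, Central}: total = 1576
  {North, Central}: total = 1851
  {North, West}: total = 2108
Best pair: {East, West} with total 950.

{East, West}, total 950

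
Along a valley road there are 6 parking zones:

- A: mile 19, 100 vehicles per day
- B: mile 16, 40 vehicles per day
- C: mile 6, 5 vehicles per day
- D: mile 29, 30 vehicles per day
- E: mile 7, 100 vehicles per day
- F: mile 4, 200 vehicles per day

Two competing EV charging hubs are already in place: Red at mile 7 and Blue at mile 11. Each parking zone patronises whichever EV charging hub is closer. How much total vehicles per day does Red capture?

The indifferent point is the midpoint (7+11)/2 = 9; parking zones left of it (closer to Red at 7) go to Red, those right go to Blue.
  F at 4 (w=200) → Red
  C at 6 (w=5) → Red
  E at 7 (w=100) → Red
  B at 16 (w=40) → Blue
  A at 19 (w=100) → Blue
  D at 29 (w=30) → Blue
Red captures 305; Blue captures 170.

305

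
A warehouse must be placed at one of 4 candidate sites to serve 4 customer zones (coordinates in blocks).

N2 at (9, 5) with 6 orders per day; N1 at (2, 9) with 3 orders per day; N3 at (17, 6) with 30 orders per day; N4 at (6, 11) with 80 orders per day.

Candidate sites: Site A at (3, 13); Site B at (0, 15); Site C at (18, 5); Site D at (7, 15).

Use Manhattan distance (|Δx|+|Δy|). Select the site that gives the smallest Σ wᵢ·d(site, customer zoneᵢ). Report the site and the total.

Site D, total 1075 blocks

Total weighted distance at each candidate:
  Site A (3, 13): total = 1129
  Site B (0, 15): total = 1718
  Site C (18, 5): total = 1614
  Site D (7, 15): total = 1075
Minimum is at Site D with total 1075 blocks.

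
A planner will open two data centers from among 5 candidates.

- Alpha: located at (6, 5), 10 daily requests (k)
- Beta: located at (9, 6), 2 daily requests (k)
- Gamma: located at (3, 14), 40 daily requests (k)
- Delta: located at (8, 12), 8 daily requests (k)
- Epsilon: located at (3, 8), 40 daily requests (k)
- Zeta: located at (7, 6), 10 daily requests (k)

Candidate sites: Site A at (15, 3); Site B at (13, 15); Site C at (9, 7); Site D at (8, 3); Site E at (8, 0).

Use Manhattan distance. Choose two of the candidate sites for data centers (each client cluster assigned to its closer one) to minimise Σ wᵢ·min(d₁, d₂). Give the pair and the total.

Evaluate every pair (each demand assigned to the nearer of the two):
  {Site B, Site C}: total = 850
  {Site C, Site D}: total = 920
  {Site A, Site C}: total = 930
  {Site C, Site E}: total = 930
  {Site B, Site D}: total = 992
  {Site B, Site E}: total = 1178
  {Site A, Site D}: total = 1200
  {Site D, Site E}: total = 1200
  {Site A, Site B}: total = 1422
  {Site A, Site E}: total = 1530
Best pair: {Site B, Site C} with total 850.

{Site B, Site C}, total 850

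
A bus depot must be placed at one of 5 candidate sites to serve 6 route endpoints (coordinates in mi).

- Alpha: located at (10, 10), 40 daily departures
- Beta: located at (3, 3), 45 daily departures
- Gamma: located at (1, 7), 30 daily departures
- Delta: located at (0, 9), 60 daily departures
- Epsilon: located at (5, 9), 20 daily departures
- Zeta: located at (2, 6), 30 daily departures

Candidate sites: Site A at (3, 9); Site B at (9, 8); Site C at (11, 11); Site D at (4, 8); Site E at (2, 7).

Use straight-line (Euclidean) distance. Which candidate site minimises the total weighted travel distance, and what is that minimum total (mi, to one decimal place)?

Total weighted distance at each candidate:
  Site A (3, 9): total = 952.6
  Site B (9, 8): total = 1527.0
  Site C (11, 11): total = 1995.0
  Site D (4, 8): total = 937.8
  Site E (2, 7): total = 829.1
Minimum is at Site E with total 829.1 mi.

Site E, total 829.1 mi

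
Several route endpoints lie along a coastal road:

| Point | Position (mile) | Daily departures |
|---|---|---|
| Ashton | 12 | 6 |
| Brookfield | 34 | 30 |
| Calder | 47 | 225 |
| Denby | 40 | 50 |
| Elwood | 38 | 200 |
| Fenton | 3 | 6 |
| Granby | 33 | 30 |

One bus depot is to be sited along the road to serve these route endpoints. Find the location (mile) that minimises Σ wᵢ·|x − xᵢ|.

x = 40

For a sum of weighted absolute distances on a line, the optimum is the weighted median (not the mean). Total weight W = 547; half-weight = 273.5.
Sort by position and accumulate weight:
  mile 3 (Fenton, w=6) → cum 6
  mile 12 (Ashton, w=6) → cum 12
  mile 33 (Granby, w=30) → cum 42
  mile 34 (Brookfield, w=30) → cum 72
  mile 38 (Elwood, w=200) → cum 272
  mile 40 (Denby, w=50) → cum 322  ≥ 273.5 → median here
  mile 47 (Calder, w=225) → cum 547
Optimal location: mile 40.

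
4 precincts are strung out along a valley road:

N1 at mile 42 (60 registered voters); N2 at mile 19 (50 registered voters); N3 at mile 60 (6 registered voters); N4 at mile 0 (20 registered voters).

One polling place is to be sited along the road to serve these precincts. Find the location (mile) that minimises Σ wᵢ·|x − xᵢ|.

For a sum of weighted absolute distances on a line, the optimum is the weighted median (not the mean). Total weight W = 136; half-weight = 68.
Sort by position and accumulate weight:
  mile 0 (N4, w=20) → cum 20
  mile 19 (N2, w=50) → cum 70  ≥ 68 → median here
  mile 42 (N1, w=60) → cum 130
  mile 60 (N3, w=6) → cum 136
Optimal location: mile 19.

x = 19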